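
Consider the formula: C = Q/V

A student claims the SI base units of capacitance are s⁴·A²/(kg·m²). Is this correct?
Units of each symbol in C = Q/V:
  Q (charge, in coulombs): s·A
  V (voltage, in volts): kg·m²/(s³·A)  → in the denominator, contributes s³·A/(kg·m²)

Multiplying the contributions: [s·A] · [s³·A/(kg·m²)]
Adding exponents of each base unit: kg: -1, m: -2, s: 4, A: 2
SI base units of capacitance: s⁴·A²/(kg·m²)

The claimed units s⁴·A²/(kg·m²) match the derived units, so the claim is correct.

Answer: Yes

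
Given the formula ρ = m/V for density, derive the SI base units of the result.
Units of each symbol in ρ = m/V:
  m (mass): kg
  V (volume): m³  → in the denominator, contributes 1/m³

Multiplying the contributions: [kg] · [1/m³]
Adding exponents of each base unit: kg: 1, m: -3
SI base units of density: kg/m³

Answer: kg/m³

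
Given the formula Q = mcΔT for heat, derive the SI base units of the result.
Units of each symbol in Q = mcΔT:
  m (mass): kg
  c (specific heat capacity, in J/(kg·K)): m²/(s²·K)
  ΔT (temperature change): K

Multiplying the contributions: [kg] · [m²/(s²·K)] · [K]
Adding exponents of each base unit: kg: 1, m: 2, s: -2
SI base units of heat: kg·m²/s²

Answer: kg·m²/s²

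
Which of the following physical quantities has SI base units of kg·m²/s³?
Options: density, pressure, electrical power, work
Checking the SI base units of each option:
  density (ρ = m/V): kg/m³  ✗
  pressure (P = F/A): kg/(m·s²)  ✗
  electrical power (P = IV): kg·m²/s³  ✓ matches
  work (W = Fd): kg·m²/s²  ✗

Only electrical power has units kg·m²/s³.

Answer: electrical power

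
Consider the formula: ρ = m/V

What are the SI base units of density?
Units of each symbol in ρ = m/V:
  m (mass): kg
  V (volume): m³  → in the denominator, contributes 1/m³

Multiplying the contributions: [kg] · [1/m³]
Adding exponents of each base unit: kg: 1, m: -3
SI base units of density: kg/m³

Answer: kg/m³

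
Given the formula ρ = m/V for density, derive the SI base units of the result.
Units of each symbol in ρ = m/V:
  m (mass): kg
  V (volume): m³  → in the denominator, contributes 1/m³

Multiplying the contributions: [kg] · [1/m³]
Adding exponents of each base unit: kg: 1, m: -3
SI base units of density: kg/m³

Answer: kg/m³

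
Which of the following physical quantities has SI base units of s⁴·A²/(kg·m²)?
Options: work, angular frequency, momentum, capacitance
Checking the SI base units of each option:
  work (W = Fd): kg·m²/s²  ✗
  angular frequency (ω = 2πf): 1/s  ✗
  momentum (p = mv): kg·m/s  ✗
  capacitance (C = Q/V): s⁴·A²/(kg·m²)  ✓ matches

Only capacitance has units s⁴·A²/(kg·m²).

Answer: capacitance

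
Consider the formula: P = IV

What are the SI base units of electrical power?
Units of each symbol in P = IV:
  I (current): A
  V (voltage, in volts): kg·m²/(s³·A)

Multiplying the contributions: [A] · [kg·m²/(s³·A)]
Adding exponents of each base unit: kg: 1, m: 2, s: -3
SI base units of electrical power: kg·m²/s³

Answer: kg·m²/s³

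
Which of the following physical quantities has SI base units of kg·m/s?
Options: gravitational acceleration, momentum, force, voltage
Checking the SI base units of each option:
  gravitational acceleration (g = GM/r²): m/s²  ✗
  momentum (p = mv): kg·m/s  ✓ matches
  force (F = ma): kg·m/s²  ✗
  voltage (V = IR): kg·m²/(s³·A)  ✗

Only momentum has units kg·m/s.

Answer: momentum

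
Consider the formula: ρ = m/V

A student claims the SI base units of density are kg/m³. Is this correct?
Units of each symbol in ρ = m/V:
  m (mass): kg
  V (volume): m³  → in the denominator, contributes 1/m³

Multiplying the contributions: [kg] · [1/m³]
Adding exponents of each base unit: kg: 1, m: -3
SI base units of density: kg/m³

The claimed units kg/m³ match the derived units, so the claim is correct.

Answer: Yes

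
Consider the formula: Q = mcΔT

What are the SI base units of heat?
Units of each symbol in Q = mcΔT:
  m (mass): kg
  c (specific heat capacity, in J/(kg·K)): m²/(s²·K)
  ΔT (temperature change): K

Multiplying the contributions: [kg] · [m²/(s²·K)] · [K]
Adding exponents of each base unit: kg: 1, m: 2, s: -2
SI base units of heat: kg·m²/s²

Answer: kg·m²/s²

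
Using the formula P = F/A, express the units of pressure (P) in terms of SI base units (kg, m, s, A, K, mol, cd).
Units of each symbol in P = F/A:
  F (force): kg·m/s²
  A (area): m²  → in the denominator, contributes 1/m²

Multiplying the contributions: [kg·m/s²] · [1/m²]
Adding exponents of each base unit: kg: 1, m: -1, s: -2
SI base units of pressure: kg/(m·s²)

Answer: kg/(m·s²)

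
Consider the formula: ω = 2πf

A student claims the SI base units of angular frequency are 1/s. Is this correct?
Units of each symbol in ω = 2πf:
  f (frequency): 1/s
  The factor 2π is dimensionless.

Multiplying the contributions: [1/s]
Adding exponents of each base unit: s: -1
SI base units of angular frequency: 1/s

The claimed units 1/s match the derived units, so the claim is correct.

Answer: Yes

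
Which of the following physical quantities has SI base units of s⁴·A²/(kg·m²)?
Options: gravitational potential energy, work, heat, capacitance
Checking the SI base units of each option:
  gravitational potential energy (U = -GMm/r): kg·m²/s²  ✗
  work (W = Fd): kg·m²/s²  ✗
  heat (Q = mcΔT): kg·m²/s²  ✗
  capacitance (C = Q/V): s⁴·A²/(kg·m²)  ✓ matches

Only capacitance has units s⁴·A²/(kg·m²).

Answer: capacitance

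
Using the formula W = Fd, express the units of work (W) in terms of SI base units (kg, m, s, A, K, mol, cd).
Units of each symbol in W = Fd:
  F (force): kg·m/s²
  d (displacement): m

Multiplying the contributions: [kg·m/s²] · [m]
Adding exponents of each base unit: kg: 1, m: 2, s: -2
SI base units of work: kg·m²/s²

Answer: kg·m²/s²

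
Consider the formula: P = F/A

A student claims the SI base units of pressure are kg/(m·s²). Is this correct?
Units of each symbol in P = F/A:
  F (force): kg·m/s²
  A (area): m²  → in the denominator, contributes 1/m²

Multiplying the contributions: [kg·m/s²] · [1/m²]
Adding exponents of each base unit: kg: 1, m: -1, s: -2
SI base units of pressure: kg/(m·s²)

The claimed units kg/(m·s²) match the derived units, so the claim is correct.

Answer: Yes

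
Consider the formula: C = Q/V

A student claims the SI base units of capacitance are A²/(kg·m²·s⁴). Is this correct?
Units of each symbol in C = Q/V:
  Q (charge, in coulombs): s·A
  V (voltage, in volts): kg·m²/(s³·A)  → in the denominator, contributes s³·A/(kg·m²)

Multiplying the contributions: [s·A] · [s³·A/(kg·m²)]
Adding exponents of each base unit: kg: -1, m: -2, s: 4, A: 2
SI base units of capacitance: s⁴·A²/(kg·m²)

The claimed units A²/(kg·m²·s⁴) (exponents kg: -1, m: -2, s: -4, A: 2) do not match the derived units s⁴·A²/(kg·m²) (exponents kg: -1, m: -2, s: 4, A: 2), so the claim is incorrect.

Answer: No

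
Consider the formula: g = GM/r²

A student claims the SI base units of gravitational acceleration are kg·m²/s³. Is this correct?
Units of each symbol in g = GM/r²:
  G (gravitational constant): m³/(kg·s²)
  M (mass): kg
  r (distance): m  → to the power 2 in the denominator, contributes 1/m²

Multiplying the contributions: [m³/(kg·s²)] · [kg] · [1/m²]
Adding exponents of each base unit: m: 1, s: -2
SI base units of gravitational acceleration: m/s²

The claimed units kg·m²/s³ (exponents kg: 1, m: 2, s: -3) do not match the derived units m/s² (exponents m: 1, s: -2), so the claim is incorrect.

Answer: No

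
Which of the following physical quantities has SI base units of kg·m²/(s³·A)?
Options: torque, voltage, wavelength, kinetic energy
Checking the SI base units of each option:
  torque (τ = Fr): kg·m²/s²  ✗
  voltage (V = IR): kg·m²/(s³·A)  ✓ matches
  wavelength (λ = v/f): m  ✗
  kinetic energy (E = ½mv²): kg·m²/s²  ✗

Only voltage has units kg·m²/(s³·A).

Answer: voltage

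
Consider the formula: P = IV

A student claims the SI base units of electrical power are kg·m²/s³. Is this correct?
Units of each symbol in P = IV:
  I (current): A
  V (voltage, in volts): kg·m²/(s³·A)

Multiplying the contributions: [A] · [kg·m²/(s³·A)]
Adding exponents of each base unit: kg: 1, m: 2, s: -3
SI base units of electrical power: kg·m²/s³

The claimed units kg·m²/s³ match the derived units, so the claim is correct.

Answer: Yes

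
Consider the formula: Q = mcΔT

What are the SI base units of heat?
Units of each symbol in Q = mcΔT:
  m (mass): kg
  c (specific heat capacity, in J/(kg·K)): m²/(s²·K)
  ΔT (temperature change): K

Multiplying the contributions: [kg] · [m²/(s²·K)] · [K]
Adding exponents of each base unit: kg: 1, m: 2, s: -2
SI base units of heat: kg·m²/s²

Answer: kg·m²/s²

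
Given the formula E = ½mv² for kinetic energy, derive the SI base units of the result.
Units of each symbol in E = ½mv²:
  m (mass): kg
  v (speed): m/s  → to the power 2, contributes m²/s²
  The factor ½ is dimensionless.

Multiplying the contributions: [kg] · [m²/s²]
Adding exponents of each base unit: kg: 1, m: 2, s: -2
SI base units of kinetic energy: kg·m²/s²

Answer: kg·m²/s²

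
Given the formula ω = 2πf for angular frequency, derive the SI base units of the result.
Units of each symbol in ω = 2πf:
  f (frequency): 1/s
  The factor 2π is dimensionless.

Multiplying the contributions: [1/s]
Adding exponents of each base unit: s: -1
SI base units of angular frequency: 1/s

Answer: 1/s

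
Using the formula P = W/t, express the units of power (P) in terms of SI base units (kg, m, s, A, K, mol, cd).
Units of each symbol in P = W/t:
  W (work): kg·m²/s²
  t (time): s  → in the denominator, contributes 1/s

Multiplying the contributions: [kg·m²/s²] · [1/s]
Adding exponents of each base unit: kg: 1, m: 2, s: -3
SI base units of power: kg·m²/s³

Answer: kg·m²/s³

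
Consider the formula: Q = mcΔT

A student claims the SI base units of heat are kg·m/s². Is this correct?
Units of each symbol in Q = mcΔT:
  m (mass): kg
  c (specific heat capacity, in J/(kg·K)): m²/(s²·K)
  ΔT (temperature change): K

Multiplying the contributions: [kg] · [m²/(s²·K)] · [K]
Adding exponents of each base unit: kg: 1, m: 2, s: -2
SI base units of heat: kg·m²/s²

The claimed units kg·m/s² (exponents kg: 1, m: 1, s: -2) do not match the derived units kg·m²/s² (exponents kg: 1, m: 2, s: -2), so the claim is incorrect.

Answer: No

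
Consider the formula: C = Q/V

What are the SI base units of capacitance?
Units of each symbol in C = Q/V:
  Q (charge, in coulombs): s·A
  V (voltage, in volts): kg·m²/(s³·A)  → in the denominator, contributes s³·A/(kg·m²)

Multiplying the contributions: [s·A] · [s³·A/(kg·m²)]
Adding exponents of each base unit: kg: -1, m: -2, s: 4, A: 2
SI base units of capacitance: s⁴·A²/(kg·m²)

Answer: s⁴·A²/(kg·m²)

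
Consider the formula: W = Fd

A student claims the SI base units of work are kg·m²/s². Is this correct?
Units of each symbol in W = Fd:
  F (force): kg·m/s²
  d (displacement): m

Multiplying the contributions: [kg·m/s²] · [m]
Adding exponents of each base unit: kg: 1, m: 2, s: -2
SI base units of work: kg·m²/s²

The claimed units kg·m²/s² match the derived units, so the claim is correct.

Answer: Yes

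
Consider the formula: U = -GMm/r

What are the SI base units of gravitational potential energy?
Units of each symbol in U = -GMm/r:
  G (gravitational constant): m³/(kg·s²)
  M (mass): kg
  m (mass): kg
  r (distance): m  → in the denominator, contributes 1/m
  The minus sign does not affect the units.

Multiplying the contributions: [m³/(kg·s²)] · [kg] · [kg] · [1/m]
Adding exponents of each base unit: kg: 1, m: 2, s: -2
SI base units of gravitational potential energy: kg·m²/s²

Answer: kg·m²/s²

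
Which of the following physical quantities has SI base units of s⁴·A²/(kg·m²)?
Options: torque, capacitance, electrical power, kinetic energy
Checking the SI base units of each option:
  torque (τ = Fr): kg·m²/s²  ✗
  capacitance (C = Q/V): s⁴·A²/(kg·m²)  ✓ matches
  electrical power (P = IV): kg·m²/s³  ✗
  kinetic energy (E = ½mv²): kg·m²/s²  ✗

Only capacitance has units s⁴·A²/(kg·m²).

Answer: capacitance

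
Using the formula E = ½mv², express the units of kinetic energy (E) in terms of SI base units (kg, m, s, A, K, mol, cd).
Units of each symbol in E = ½mv²:
  m (mass): kg
  v (speed): m/s  → to the power 2, contributes m²/s²
  The factor ½ is dimensionless.

Multiplying the contributions: [kg] · [m²/s²]
Adding exponents of each base unit: kg: 1, m: 2, s: -2
SI base units of kinetic energy: kg·m²/s²

Answer: kg·m²/s²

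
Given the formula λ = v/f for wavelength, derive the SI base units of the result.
Units of each symbol in λ = v/f:
  v (wave speed): m/s
  f (frequency): 1/s  → in the denominator, contributes s

Multiplying the contributions: [m/s] · [s]
Adding exponents of each base unit: m: 1
SI base units of wavelength: m

Answer: m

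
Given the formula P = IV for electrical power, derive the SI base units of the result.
Units of each symbol in P = IV:
  I (current): A
  V (voltage, in volts): kg·m²/(s³·A)

Multiplying the contributions: [A] · [kg·m²/(s³·A)]
Adding exponents of each base unit: kg: 1, m: 2, s: -3
SI base units of electrical power: kg·m²/s³

Answer: kg·m²/s³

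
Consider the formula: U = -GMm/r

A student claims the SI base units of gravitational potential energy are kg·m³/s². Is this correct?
Units of each symbol in U = -GMm/r:
  G (gravitational constant): m³/(kg·s²)
  M (mass): kg
  m (mass): kg
  r (distance): m  → in the denominator, contributes 1/m
  The minus sign does not affect the units.

Multiplying the contributions: [m³/(kg·s²)] · [kg] · [kg] · [1/m]
Adding exponents of each base unit: kg: 1, m: 2, s: -2
SI base units of gravitational potential energy: kg·m²/s²

The claimed units kg·m³/s² (exponents kg: 1, m: 3, s: -2) do not match the derived units kg·m²/s² (exponents kg: 1, m: 2, s: -2), so the claim is incorrect.

Answer: No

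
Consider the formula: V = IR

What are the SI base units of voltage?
Units of each symbol in V = IR:
  I (current): A
  R (resistance, in ohms): kg·m²/(s³·A²)

Multiplying the contributions: [A] · [kg·m²/(s³·A²)]
Adding exponents of each base unit: kg: 1, m: 2, s: -3, A: -1
SI base units of voltage: kg·m²/(s³·A)

Answer: kg·m²/(s³·A)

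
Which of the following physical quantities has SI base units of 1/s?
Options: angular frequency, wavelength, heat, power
Checking the SI base units of each option:
  angular frequency (ω = 2πf): 1/s  ✓ matches
  wavelength (λ = v/f): m  ✗
  heat (Q = mcΔT): kg·m²/s²  ✗
  power (P = W/t): kg·m²/s³  ✗

Only angular frequency has units 1/s.

Answer: angular frequency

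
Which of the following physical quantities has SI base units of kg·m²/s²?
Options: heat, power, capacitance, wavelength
Checking the SI base units of each option:
  heat (Q = mcΔT): kg·m²/s²  ✓ matches
  power (P = W/t): kg·m²/s³  ✗
  capacitance (C = Q/V): s⁴·A²/(kg·m²)  ✗
  wavelength (λ = v/f): m  ✗

Only heat has units kg·m²/s².

Answer: heat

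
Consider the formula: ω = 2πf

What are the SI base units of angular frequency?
Units of each symbol in ω = 2πf:
  f (frequency): 1/s
  The factor 2π is dimensionless.

Multiplying the contributions: [1/s]
Adding exponents of each base unit: s: -1
SI base units of angular frequency: 1/s

Answer: 1/s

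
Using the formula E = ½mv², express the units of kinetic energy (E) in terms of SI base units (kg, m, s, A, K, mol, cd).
Units of each symbol in E = ½mv²:
  m (mass): kg
  v (speed): m/s  → to the power 2, contributes m²/s²
  The factor ½ is dimensionless.

Multiplying the contributions: [kg] · [m²/s²]
Adding exponents of each base unit: kg: 1, m: 2, s: -2
SI base units of kinetic energy: kg·m²/s²

Answer: kg·m²/s²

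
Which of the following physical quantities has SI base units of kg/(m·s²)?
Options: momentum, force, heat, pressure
Checking the SI base units of each option:
  momentum (p = mv): kg·m/s  ✗
  force (F = ma): kg·m/s²  ✗
  heat (Q = mcΔT): kg·m²/s²  ✗
  pressure (P = F/A): kg/(m·s²)  ✓ matches

Only pressure has units kg/(m·s²).

Answer: pressure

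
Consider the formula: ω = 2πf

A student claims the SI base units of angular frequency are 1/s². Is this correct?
Units of each symbol in ω = 2πf:
  f (frequency): 1/s
  The factor 2π is dimensionless.

Multiplying the contributions: [1/s]
Adding exponents of each base unit: s: -1
SI base units of angular frequency: 1/s

The claimed units 1/s² (exponents s: -2) do not match the derived units 1/s (exponents s: -1), so the claim is incorrect.

Answer: No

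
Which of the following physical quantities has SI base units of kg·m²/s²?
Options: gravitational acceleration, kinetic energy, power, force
Checking the SI base units of each option:
  gravitational acceleration (g = GM/r²): m/s²  ✗
  kinetic energy (E = ½mv²): kg·m²/s²  ✓ matches
  power (P = W/t): kg·m²/s³  ✗
  force (F = ma): kg·m/s²  ✗

Only kinetic energy has units kg·m²/s².

Answer: kinetic energy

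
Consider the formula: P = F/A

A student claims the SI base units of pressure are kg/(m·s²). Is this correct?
Units of each symbol in P = F/A:
  F (force): kg·m/s²
  A (area): m²  → in the denominator, contributes 1/m²

Multiplying the contributions: [kg·m/s²] · [1/m²]
Adding exponents of each base unit: kg: 1, m: -1, s: -2
SI base units of pressure: kg/(m·s²)

The claimed units kg/(m·s²) match the derived units, so the claim is correct.

Answer: Yes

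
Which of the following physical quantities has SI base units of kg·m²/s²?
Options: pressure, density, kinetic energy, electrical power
Checking the SI base units of each option:
  pressure (P = F/A): kg/(m·s²)  ✗
  density (ρ = m/V): kg/m³  ✗
  kinetic energy (E = ½mv²): kg·m²/s²  ✓ matches
  electrical power (P = IV): kg·m²/s³  ✗

Only kinetic energy has units kg·m²/s².

Answer: kinetic energy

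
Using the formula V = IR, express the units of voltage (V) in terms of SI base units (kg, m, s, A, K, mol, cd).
Units of each symbol in V = IR:
  I (current): A
  R (resistance, in ohms): kg·m²/(s³·A²)

Multiplying the contributions: [A] · [kg·m²/(s³·A²)]
Adding exponents of each base unit: kg: 1, m: 2, s: -3, A: -1
SI base units of voltage: kg·m²/(s³·A)

Answer: kg·m²/(s³·A)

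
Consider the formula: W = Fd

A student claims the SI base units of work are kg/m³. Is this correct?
Units of each symbol in W = Fd:
  F (force): kg·m/s²
  d (displacement): m

Multiplying the contributions: [kg·m/s²] · [m]
Adding exponents of each base unit: kg: 1, m: 2, s: -2
SI base units of work: kg·m²/s²

The claimed units kg/m³ (exponents kg: 1, m: -3) do not match the derived units kg·m²/s² (exponents kg: 1, m: 2, s: -2), so the claim is incorrect.

Answer: No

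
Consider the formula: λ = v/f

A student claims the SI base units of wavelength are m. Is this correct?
Units of each symbol in λ = v/f:
  v (wave speed): m/s
  f (frequency): 1/s  → in the denominator, contributes s

Multiplying the contributions: [m/s] · [s]
Adding exponents of each base unit: m: 1
SI base units of wavelength: m

The claimed units m match the derived units, so the claim is correct.

Answer: Yes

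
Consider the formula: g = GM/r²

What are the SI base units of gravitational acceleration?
Units of each symbol in g = GM/r²:
  G (gravitational constant): m³/(kg·s²)
  M (mass): kg
  r (distance): m  → to the power 2 in the denominator, contributes 1/m²

Multiplying the contributions: [m³/(kg·s²)] · [kg] · [1/m²]
Adding exponents of each base unit: m: 1, s: -2
SI base units of gravitational acceleration: m/s²

Answer: m/s²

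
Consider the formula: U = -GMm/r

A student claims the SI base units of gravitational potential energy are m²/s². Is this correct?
Units of each symbol in U = -GMm/r:
  G (gravitational constant): m³/(kg·s²)
  M (mass): kg
  m (mass): kg
  r (distance): m  → in the denominator, contributes 1/m
  The minus sign does not affect the units.

Multiplying the contributions: [m³/(kg·s²)] · [kg] · [kg] · [1/m]
Adding exponents of each base unit: kg: 1, m: 2, s: -2
SI base units of gravitational potential energy: kg·m²/s²

The claimed units m²/s² (exponents m: 2, s: -2) do not match the derived units kg·m²/s² (exponents kg: 1, m: 2, s: -2), so the claim is incorrect.

Answer: No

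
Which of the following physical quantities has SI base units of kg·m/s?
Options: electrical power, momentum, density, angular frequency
Checking the SI base units of each option:
  electrical power (P = IV): kg·m²/s³  ✗
  momentum (p = mv): kg·m/s  ✓ matches
  density (ρ = m/V): kg/m³  ✗
  angular frequency (ω = 2πf): 1/s  ✗

Only momentum has units kg·m/s.

Answer: momentum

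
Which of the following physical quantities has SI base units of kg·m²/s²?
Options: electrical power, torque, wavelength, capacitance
Checking the SI base units of each option:
  electrical power (P = IV): kg·m²/s³  ✗
  torque (τ = Fr): kg·m²/s²  ✓ matches
  wavelength (λ = v/f): m  ✗
  capacitance (C = Q/V): s⁴·A²/(kg·m²)  ✗

Only torque has units kg·m²/s².

Answer: torque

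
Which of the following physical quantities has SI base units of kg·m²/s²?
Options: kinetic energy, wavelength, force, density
Checking the SI base units of each option:
  kinetic energy (E = ½mv²): kg·m²/s²  ✓ matches
  wavelength (λ = v/f): m  ✗
  force (F = ma): kg·m/s²  ✗
  density (ρ = m/V): kg/m³  ✗

Only kinetic energy has units kg·m²/s².

Answer: kinetic energy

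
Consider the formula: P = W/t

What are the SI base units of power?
Units of each symbol in P = W/t:
  W (work): kg·m²/s²
  t (time): s  → in the denominator, contributes 1/s

Multiplying the contributions: [kg·m²/s²] · [1/s]
Adding exponents of each base unit: kg: 1, m: 2, s: -3
SI base units of power: kg·m²/s³

Answer: kg·m²/s³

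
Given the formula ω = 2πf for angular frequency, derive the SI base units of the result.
Units of each symbol in ω = 2πf:
  f (frequency): 1/s
  The factor 2π is dimensionless.

Multiplying the contributions: [1/s]
Adding exponents of each base unit: s: -1
SI base units of angular frequency: 1/s

Answer: 1/s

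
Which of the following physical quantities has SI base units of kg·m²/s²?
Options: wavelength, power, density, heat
Checking the SI base units of each option:
  wavelength (λ = v/f): m  ✗
  power (P = W/t): kg·m²/s³  ✗
  density (ρ = m/V): kg/m³  ✗
  heat (Q = mcΔT): kg·m²/s²  ✓ matches

Only heat has units kg·m²/s².

Answer: heat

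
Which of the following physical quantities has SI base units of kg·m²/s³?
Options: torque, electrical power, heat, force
Checking the SI base units of each option:
  torque (τ = Fr): kg·m²/s²  ✗
  electrical power (P = IV): kg·m²/s³  ✓ matches
  heat (Q = mcΔT): kg·m²/s²  ✗
  force (F = ma): kg·m/s²  ✗

Only electrical power has units kg·m²/s³.

Answer: electrical power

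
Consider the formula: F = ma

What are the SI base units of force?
Units of each symbol in F = ma:
  m (mass): kg
  a (acceleration): m/s²

Multiplying the contributions: [kg] · [m/s²]
Adding exponents of each base unit: kg: 1, m: 1, s: -2
SI base units of force: kg·m/s²

Answer: kg·m/s²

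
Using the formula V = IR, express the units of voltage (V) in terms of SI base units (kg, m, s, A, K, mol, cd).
Units of each symbol in V = IR:
  I (current): A
  R (resistance, in ohms): kg·m²/(s³·A²)

Multiplying the contributions: [A] · [kg·m²/(s³·A²)]
Adding exponents of each base unit: kg: 1, m: 2, s: -3, A: -1
SI base units of voltage: kg·m²/(s³·A)

Answer: kg·m²/(s³·A)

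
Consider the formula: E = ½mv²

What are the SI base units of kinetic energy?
Units of each symbol in E = ½mv²:
  m (mass): kg
  v (speed): m/s  → to the power 2, contributes m²/s²
  The factor ½ is dimensionless.

Multiplying the contributions: [kg] · [m²/s²]
Adding exponents of each base unit: kg: 1, m: 2, s: -2
SI base units of kinetic energy: kg·m²/s²

Answer: kg·m²/s²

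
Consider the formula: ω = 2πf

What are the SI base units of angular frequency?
Units of each symbol in ω = 2πf:
  f (frequency): 1/s
  The factor 2π is dimensionless.

Multiplying the contributions: [1/s]
Adding exponents of each base unit: s: -1
SI base units of angular frequency: 1/s

Answer: 1/s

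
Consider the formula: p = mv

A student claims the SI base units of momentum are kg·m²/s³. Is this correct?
Units of each symbol in p = mv:
  m (mass): kg
  v (velocity): m/s

Multiplying the contributions: [kg] · [m/s]
Adding exponents of each base unit: kg: 1, m: 1, s: -1
SI base units of momentum: kg·m/s

The claimed units kg·m²/s³ (exponents kg: 1, m: 2, s: -3) do not match the derived units kg·m/s (exponents kg: 1, m: 1, s: -1), so the claim is incorrect.

Answer: No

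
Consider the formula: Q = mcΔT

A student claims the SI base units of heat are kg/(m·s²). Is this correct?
Units of each symbol in Q = mcΔT:
  m (mass): kg
  c (specific heat capacity, in J/(kg·K)): m²/(s²·K)
  ΔT (temperature change): K

Multiplying the contributions: [kg] · [m²/(s²·K)] · [K]
Adding exponents of each base unit: kg: 1, m: 2, s: -2
SI base units of heat: kg·m²/s²

The claimed units kg/(m·s²) (exponents kg: 1, m: -1, s: -2) do not match the derived units kg·m²/s² (exponents kg: 1, m: 2, s: -2), so the claim is incorrect.

Answer: No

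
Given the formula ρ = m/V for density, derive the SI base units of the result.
Units of each symbol in ρ = m/V:
  m (mass): kg
  V (volume): m³  → in the denominator, contributes 1/m³

Multiplying the contributions: [kg] · [1/m³]
Adding exponents of each base unit: kg: 1, m: -3
SI base units of density: kg/m³

Answer: kg/m³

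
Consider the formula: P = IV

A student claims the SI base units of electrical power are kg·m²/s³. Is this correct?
Units of each symbol in P = IV:
  I (current): A
  V (voltage, in volts): kg·m²/(s³·A)

Multiplying the contributions: [A] · [kg·m²/(s³·A)]
Adding exponents of each base unit: kg: 1, m: 2, s: -3
SI base units of electrical power: kg·m²/s³

The claimed units kg·m²/s³ match the derived units, so the claim is correct.

Answer: Yes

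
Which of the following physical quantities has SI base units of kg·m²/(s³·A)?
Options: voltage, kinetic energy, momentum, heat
Checking the SI base units of each option:
  voltage (V = IR): kg·m²/(s³·A)  ✓ matches
  kinetic energy (E = ½mv²): kg·m²/s²  ✗
  momentum (p = mv): kg·m/s  ✗
  heat (Q = mcΔT): kg·m²/s²  ✗

Only voltage has units kg·m²/(s³·A).

Answer: voltage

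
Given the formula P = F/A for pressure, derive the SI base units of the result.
Units of each symbol in P = F/A:
  F (force): kg·m/s²
  A (area): m²  → in the denominator, contributes 1/m²

Multiplying the contributions: [kg·m/s²] · [1/m²]
Adding exponents of each base unit: kg: 1, m: -1, s: -2
SI base units of pressure: kg/(m·s²)

Answer: kg/(m·s²)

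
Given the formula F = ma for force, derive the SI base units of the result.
Units of each symbol in F = ma:
  m (mass): kg
  a (acceleration): m/s²

Multiplying the contributions: [kg] · [m/s²]
Adding exponents of each base unit: kg: 1, m: 1, s: -2
SI base units of force: kg·m/s²

Answer: kg·m/s²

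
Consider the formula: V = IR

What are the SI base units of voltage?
Units of each symbol in V = IR:
  I (current): A
  R (resistance, in ohms): kg·m²/(s³·A²)

Multiplying the contributions: [A] · [kg·m²/(s³·A²)]
Adding exponents of each base unit: kg: 1, m: 2, s: -3, A: -1
SI base units of voltage: kg·m²/(s³·A)

Answer: kg·m²/(s³·A)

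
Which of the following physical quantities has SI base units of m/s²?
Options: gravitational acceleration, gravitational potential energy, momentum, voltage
Checking the SI base units of each option:
  gravitational acceleration (g = GM/r²): m/s²  ✓ matches
  gravitational potential energy (U = -GMm/r): kg·m²/s²  ✗
  momentum (p = mv): kg·m/s  ✗
  voltage (V = IR): kg·m²/(s³·A)  ✗

Only gravitational acceleration has units m/s².

Answer: gravitational acceleration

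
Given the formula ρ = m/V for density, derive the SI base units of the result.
Units of each symbol in ρ = m/V:
  m (mass): kg
  V (volume): m³  → in the denominator, contributes 1/m³

Multiplying the contributions: [kg] · [1/m³]
Adding exponents of each base unit: kg: 1, m: -3
SI base units of density: kg/m³

Answer: kg/m³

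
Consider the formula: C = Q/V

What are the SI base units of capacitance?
Units of each symbol in C = Q/V:
  Q (charge, in coulombs): s·A
  V (voltage, in volts): kg·m²/(s³·A)  → in the denominator, contributes s³·A/(kg·m²)

Multiplying the contributions: [s·A] · [s³·A/(kg·m²)]
Adding exponents of each base unit: kg: -1, m: -2, s: 4, A: 2
SI base units of capacitance: s⁴·A²/(kg·m²)

Answer: s⁴·A²/(kg·m²)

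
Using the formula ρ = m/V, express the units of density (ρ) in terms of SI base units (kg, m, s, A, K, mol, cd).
Units of each symbol in ρ = m/V:
  m (mass): kg
  V (volume): m³  → in the denominator, contributes 1/m³

Multiplying the contributions: [kg] · [1/m³]
Adding exponents of each base unit: kg: 1, m: -3
SI base units of density: kg/m³

Answer: kg/m³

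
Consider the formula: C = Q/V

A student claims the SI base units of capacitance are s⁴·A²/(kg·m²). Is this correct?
Units of each symbol in C = Q/V:
  Q (charge, in coulombs): s·A
  V (voltage, in volts): kg·m²/(s³·A)  → in the denominator, contributes s³·A/(kg·m²)

Multiplying the contributions: [s·A] · [s³·A/(kg·m²)]
Adding exponents of each base unit: kg: -1, m: -2, s: 4, A: 2
SI base units of capacitance: s⁴·A²/(kg·m²)

The claimed units s⁴·A²/(kg·m²) match the derived units, so the claim is correct.

Answer: Yes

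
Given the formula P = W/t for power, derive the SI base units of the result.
Units of each symbol in P = W/t:
  W (work): kg·m²/s²
  t (time): s  → in the denominator, contributes 1/s

Multiplying the contributions: [kg·m²/s²] · [1/s]
Adding exponents of each base unit: kg: 1, m: 2, s: -3
SI base units of power: kg·m²/s³

Answer: kg·m²/s³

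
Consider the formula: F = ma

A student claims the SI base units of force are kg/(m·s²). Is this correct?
Units of each symbol in F = ma:
  m (mass): kg
  a (acceleration): m/s²

Multiplying the contributions: [kg] · [m/s²]
Adding exponents of each base unit: kg: 1, m: 1, s: -2
SI base units of force: kg·m/s²

The claimed units kg/(m·s²) (exponents kg: 1, m: -1, s: -2) do not match the derived units kg·m/s² (exponents kg: 1, m: 1, s: -2), so the claim is incorrect.

Answer: No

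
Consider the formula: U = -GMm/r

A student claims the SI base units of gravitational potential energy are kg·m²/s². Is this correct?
Units of each symbol in U = -GMm/r:
  G (gravitational constant): m³/(kg·s²)
  M (mass): kg
  m (mass): kg
  r (distance): m  → in the denominator, contributes 1/m
  The minus sign does not affect the units.

Multiplying the contributions: [m³/(kg·s²)] · [kg] · [kg] · [1/m]
Adding exponents of each base unit: kg: 1, m: 2, s: -2
SI base units of gravitational potential energy: kg·m²/s²

The claimed units kg·m²/s² match the derived units, so the claim is correct.

Answer: Yes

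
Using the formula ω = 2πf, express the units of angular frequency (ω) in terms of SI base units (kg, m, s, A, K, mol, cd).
Units of each symbol in ω = 2πf:
  f (frequency): 1/s
  The factor 2π is dimensionless.

Multiplying the contributions: [1/s]
Adding exponents of each base unit: s: -1
SI base units of angular frequency: 1/s

Answer: 1/s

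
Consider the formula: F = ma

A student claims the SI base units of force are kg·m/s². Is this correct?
Units of each symbol in F = ma:
  m (mass): kg
  a (acceleration): m/s²

Multiplying the contributions: [kg] · [m/s²]
Adding exponents of each base unit: kg: 1, m: 1, s: -2
SI base units of force: kg·m/s²

The claimed units kg·m/s² match the derived units, so the claim is correct.

Answer: Yes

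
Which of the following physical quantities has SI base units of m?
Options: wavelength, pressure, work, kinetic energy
Checking the SI base units of each option:
  wavelength (λ = v/f): m  ✓ matches
  pressure (P = F/A): kg/(m·s²)  ✗
  work (W = Fd): kg·m²/s²  ✗
  kinetic energy (E = ½mv²): kg·m²/s²  ✗

Only wavelength has units m.

Answer: wavelength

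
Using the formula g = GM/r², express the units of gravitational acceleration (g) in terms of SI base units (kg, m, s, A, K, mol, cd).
Units of each symbol in g = GM/r²:
  G (gravitational constant): m³/(kg·s²)
  M (mass): kg
  r (distance): m  → to the power 2 in the denominator, contributes 1/m²

Multiplying the contributions: [m³/(kg·s²)] · [kg] · [1/m²]
Adding exponents of each base unit: m: 1, s: -2
SI base units of gravitational acceleration: m/s²

Answer: m/s²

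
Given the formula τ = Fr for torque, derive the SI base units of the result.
Units of each symbol in τ = Fr:
  F (force): kg·m/s²
  r (lever arm): m

Multiplying the contributions: [kg·m/s²] · [m]
Adding exponents of each base unit: kg: 1, m: 2, s: -2
SI base units of torque: kg·m²/s²

Answer: kg·m²/s²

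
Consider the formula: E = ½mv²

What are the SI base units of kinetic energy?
Units of each symbol in E = ½mv²:
  m (mass): kg
  v (speed): m/s  → to the power 2, contributes m²/s²
  The factor ½ is dimensionless.

Multiplying the contributions: [kg] · [m²/s²]
Adding exponents of each base unit: kg: 1, m: 2, s: -2
SI base units of kinetic energy: kg·m²/s²

Answer: kg·m²/s²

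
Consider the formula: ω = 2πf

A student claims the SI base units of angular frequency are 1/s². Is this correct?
Units of each symbol in ω = 2πf:
  f (frequency): 1/s
  The factor 2π is dimensionless.

Multiplying the contributions: [1/s]
Adding exponents of each base unit: s: -1
SI base units of angular frequency: 1/s

The claimed units 1/s² (exponents s: -2) do not match the derived units 1/s (exponents s: -1), so the claim is incorrect.

Answer: No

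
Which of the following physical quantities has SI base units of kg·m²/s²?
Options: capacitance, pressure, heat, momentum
Checking the SI base units of each option:
  capacitance (C = Q/V): s⁴·A²/(kg·m²)  ✗
  pressure (P = F/A): kg/(m·s²)  ✗
  heat (Q = mcΔT): kg·m²/s²  ✓ matches
  momentum (p = mv): kg·m/s  ✗

Only heat has units kg·m²/s².

Answer: heat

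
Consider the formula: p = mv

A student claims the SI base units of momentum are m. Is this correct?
Units of each symbol in p = mv:
  m (mass): kg
  v (velocity): m/s

Multiplying the contributions: [kg] · [m/s]
Adding exponents of each base unit: kg: 1, m: 1, s: -1
SI base units of momentum: kg·m/s

The claimed units m (exponents m: 1) do not match the derived units kg·m/s (exponents kg: 1, m: 1, s: -1), so the claim is incorrect.

Answer: No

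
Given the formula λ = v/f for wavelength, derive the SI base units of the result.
Units of each symbol in λ = v/f:
  v (wave speed): m/s
  f (frequency): 1/s  → in the denominator, contributes s

Multiplying the contributions: [m/s] · [s]
Adding exponents of each base unit: m: 1
SI base units of wavelength: m

Answer: m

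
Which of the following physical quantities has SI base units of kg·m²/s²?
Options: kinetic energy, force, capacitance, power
Checking the SI base units of each option:
  kinetic energy (E = ½mv²): kg·m²/s²  ✓ matches
  force (F = ma): kg·m/s²  ✗
  capacitance (C = Q/V): s⁴·A²/(kg·m²)  ✗
  power (P = W/t): kg·m²/s³  ✗

Only kinetic energy has units kg·m²/s².

Answer: kinetic energy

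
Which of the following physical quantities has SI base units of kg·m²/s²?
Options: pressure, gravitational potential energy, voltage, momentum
Checking the SI base units of each option:
  pressure (P = F/A): kg/(m·s²)  ✗
  gravitational potential energy (U = -GMm/r): kg·m²/s²  ✓ matches
  voltage (V = IR): kg·m²/(s³·A)  ✗
  momentum (p = mv): kg·m/s  ✗

Only gravitational potential energy has units kg·m²/s².

Answer: gravitational potential energy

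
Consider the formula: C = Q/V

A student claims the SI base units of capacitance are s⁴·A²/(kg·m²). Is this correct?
Units of each symbol in C = Q/V:
  Q (charge, in coulombs): s·A
  V (voltage, in volts): kg·m²/(s³·A)  → in the denominator, contributes s³·A/(kg·m²)

Multiplying the contributions: [s·A] · [s³·A/(kg·m²)]
Adding exponents of each base unit: kg: -1, m: -2, s: 4, A: 2
SI base units of capacitance: s⁴·A²/(kg·m²)

The claimed units s⁴·A²/(kg·m²) match the derived units, so the claim is correct.

Answer: Yes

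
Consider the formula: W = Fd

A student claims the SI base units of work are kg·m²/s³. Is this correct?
Units of each symbol in W = Fd:
  F (force): kg·m/s²
  d (displacement): m

Multiplying the contributions: [kg·m/s²] · [m]
Adding exponents of each base unit: kg: 1, m: 2, s: -2
SI base units of work: kg·m²/s²

The claimed units kg·m²/s³ (exponents kg: 1, m: 2, s: -3) do not match the derived units kg·m²/s² (exponents kg: 1, m: 2, s: -2), so the claim is incorrect.

Answer: No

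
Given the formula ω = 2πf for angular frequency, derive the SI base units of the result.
Units of each symbol in ω = 2πf:
  f (frequency): 1/s
  The factor 2π is dimensionless.

Multiplying the contributions: [1/s]
Adding exponents of each base unit: s: -1
SI base units of angular frequency: 1/s

Answer: 1/s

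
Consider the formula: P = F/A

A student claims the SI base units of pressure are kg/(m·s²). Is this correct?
Units of each symbol in P = F/A:
  F (force): kg·m/s²
  A (area): m²  → in the denominator, contributes 1/m²

Multiplying the contributions: [kg·m/s²] · [1/m²]
Adding exponents of each base unit: kg: 1, m: -1, s: -2
SI base units of pressure: kg/(m·s²)

The claimed units kg/(m·s²) match the derived units, so the claim is correct.

Answer: Yes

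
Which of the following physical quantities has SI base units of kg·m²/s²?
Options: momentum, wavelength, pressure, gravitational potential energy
Checking the SI base units of each option:
  momentum (p = mv): kg·m/s  ✗
  wavelength (λ = v/f): m  ✗
  pressure (P = F/A): kg/(m·s²)  ✗
  gravitational potential energy (U = -GMm/r): kg·m²/s²  ✓ matches

Only gravitational potential energy has units kg·m²/s².

Answer: gravitational potential energy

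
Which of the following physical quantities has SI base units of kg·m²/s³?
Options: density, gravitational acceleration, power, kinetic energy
Checking the SI base units of each option:
  density (ρ = m/V): kg/m³  ✗
  gravitational acceleration (g = GM/r²): m/s²  ✗
  power (P = W/t): kg·m²/s³  ✓ matches
  kinetic energy (E = ½mv²): kg·m²/s²  ✗

Only power has units kg·m²/s³.

Answer: power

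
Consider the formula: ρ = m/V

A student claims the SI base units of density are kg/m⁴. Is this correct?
Units of each symbol in ρ = m/V:
  m (mass): kg
  V (volume): m³  → in the denominator, contributes 1/m³

Multiplying the contributions: [kg] · [1/m³]
Adding exponents of each base unit: kg: 1, m: -3
SI base units of density: kg/m³

The claimed units kg/m⁴ (exponents kg: 1, m: -4) do not match the derived units kg/m³ (exponents kg: 1, m: -3), so the claim is incorrect.

Answer: No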